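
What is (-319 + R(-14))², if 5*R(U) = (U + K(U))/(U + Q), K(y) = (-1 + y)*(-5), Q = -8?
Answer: 1235592801/12100 ≈ 1.0212e+5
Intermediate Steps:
K(y) = 5 - 5*y
R(U) = (5 - 4*U)/(5*(-8 + U)) (R(U) = ((U + (5 - 5*U))/(U - 8))/5 = ((5 - 4*U)/(-8 + U))/5 = (5 - 4*U)/(5*(-8 + U)))
(-319 + R(-14))² = (-319 + (5 - 4*(-14))/(5*(-8 - 14)))² = (-319 + (⅕)*(5 + 56)/(-22))² = (-319 + (⅕)*(-1/22)*61)² = (-319 - 61/110)² = (-35151/110)² = 1235592801/12100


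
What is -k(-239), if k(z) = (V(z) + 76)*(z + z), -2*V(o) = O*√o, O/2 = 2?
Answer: 36328 - 956*I*√239 ≈ 36328.0 - 14779.0*I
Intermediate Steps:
O = 4 (O = 2*2 = 4)
V(o) = -2*√o
k(z) = 2*z*(76 - 2*√z) (k(z) = (-2*√z + 76)*(z + z) = (76 - 2*√z)*(2*z) = 2*z*(76 - 2*√z))
-k(-239) = -(-(-956)*I*√239 + 152*(-239)) = -(-(-956)*I*√239 - 36328) = -(956*I*√239 - 36328) = -(-36328 + 956*I*√239) = 36328 - 956*I*√239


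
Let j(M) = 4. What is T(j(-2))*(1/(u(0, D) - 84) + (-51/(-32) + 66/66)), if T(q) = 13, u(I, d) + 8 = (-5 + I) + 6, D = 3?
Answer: 7521/224 ≈ 33.576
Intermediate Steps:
u(I, d) = -7 + I (u(I, d) = -8 + ((-5 + I) + 6) = -8 + (1 + I) = -7 + I)
T(j(-2))*(1/(u(0, D) - 84) + (-51/(-32) + 66/66)) = 13*(1/((-7 + 0) - 84) + (-51/(-32) + 66/66)) = 13*(1/(-7 - 84) + (-51*(-1/32) + 66*(1/66))) = 13*(1/(-91) + (51/32 + 1)) = 13*(-1/91 + 83/32) = 13*(7521/2912) = 7521/224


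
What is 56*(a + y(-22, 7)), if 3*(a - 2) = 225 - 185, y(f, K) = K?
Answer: 3752/3 ≈ 1250.7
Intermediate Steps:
a = 46/3 (a = 2 + (225 - 185)/3 = 2 + (⅓)*40 = 2 + 40/3 = 46/3 ≈ 15.333)
56*(a + y(-22, 7)) = 56*(46/3 + 7) = 56*(67/3) = 3752/3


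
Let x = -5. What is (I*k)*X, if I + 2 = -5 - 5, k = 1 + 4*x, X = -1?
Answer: -228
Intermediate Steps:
k = -19 (k = 1 + 4*(-5) = 1 - 20 = -19)
I = -12 (I = -2 + (-5 - 5) = -2 - 10 = -12)
(I*k)*X = -12*(-19)*(-1) = 228*(-1) = -228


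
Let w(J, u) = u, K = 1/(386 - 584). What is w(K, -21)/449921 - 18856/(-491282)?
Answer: 4236696727/110519044361 ≈ 0.038335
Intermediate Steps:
K = -1/198 (K = 1/(-198) = -1/198 ≈ -0.0050505)
w(K, -21)/449921 - 18856/(-491282) = -21/449921 - 18856/(-491282) = -21*1/449921 - 18856*(-1/491282) = -21/449921 + 9428/245641 = 4236696727/110519044361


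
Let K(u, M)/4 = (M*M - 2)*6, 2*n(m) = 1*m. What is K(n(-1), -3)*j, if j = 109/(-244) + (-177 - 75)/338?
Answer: -2064930/10309 ≈ -200.30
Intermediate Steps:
n(m) = m/2 (n(m) = (1*m)/2 = m/2)
j = -49165/41236 (j = 109*(-1/244) - 252*1/338 = -109/244 - 126/169 = -49165/41236 ≈ -1.1923)
K(u, M) = -48 + 24*M**2 (K(u, M) = 4*((M*M - 2)*6) = 4*((M**2 - 2)*6) = 4*((-2 + M**2)*6) = 4*(-12 + 6*M**2) = -48 + 24*M**2)
K(n(-1), -3)*j = (-48 + 24*(-3)**2)*(-49165/41236) = (-48 + 24*9)*(-49165/41236) = (-48 + 216)*(-49165/41236) = 168*(-49165/41236) = -2064930/10309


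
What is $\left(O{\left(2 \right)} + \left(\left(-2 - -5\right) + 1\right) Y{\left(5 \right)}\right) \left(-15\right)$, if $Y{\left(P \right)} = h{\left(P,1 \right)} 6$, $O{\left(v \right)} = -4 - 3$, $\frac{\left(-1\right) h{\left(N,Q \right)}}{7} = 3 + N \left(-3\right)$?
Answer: $-30135$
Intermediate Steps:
$h{\left(N,Q \right)} = -21 + 21 N$ ($h{\left(N,Q \right)} = - 7 \left(3 + N \left(-3\right)\right) = - 7 \left(3 - 3 N\right) = -21 + 21 N$)
$O{\left(v \right)} = -7$
$Y{\left(P \right)} = -126 + 126 P$ ($Y{\left(P \right)} = \left(-21 + 21 P\right) 6 = -126 + 126 P$)
$\left(O{\left(2 \right)} + \left(\left(-2 - -5\right) + 1\right) Y{\left(5 \right)}\right) \left(-15\right) = \left(-7 + \left(\left(-2 - -5\right) + 1\right) \left(-126 + 126 \cdot 5\right)\right) \left(-15\right) = \left(-7 + \left(\left(-2 + 5\right) + 1\right) \left(-126 + 630\right)\right) \left(-15\right) = \left(-7 + \left(3 + 1\right) 504\right) \left(-15\right) = \left(-7 + 4 \cdot 504\right) \left(-15\right) = \left(-7 + 2016\right) \left(-15\right) = 2009 \left(-15\right) = -30135$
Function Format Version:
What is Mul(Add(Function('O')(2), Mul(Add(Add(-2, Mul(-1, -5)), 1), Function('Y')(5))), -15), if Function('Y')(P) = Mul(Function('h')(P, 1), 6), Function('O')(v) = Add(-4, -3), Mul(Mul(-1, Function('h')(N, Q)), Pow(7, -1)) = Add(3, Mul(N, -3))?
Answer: -30135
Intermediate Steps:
Function('h')(N, Q) = Add(-21, Mul(21, N)) (Function('h')(N, Q) = Mul(-7, Add(3, Mul(N, -3))) = Mul(-7, Add(3, Mul(-3, N))) = Add(-21, Mul(21, N)))
Function('O')(v) = -7
Function('Y')(P) = Add(-126, Mul(126, P)) (Function('Y')(P) = Mul(Add(-21, Mul(21, P)), 6) = Add(-126, Mul(126, P)))
Mul(Add(Function('O')(2), Mul(Add(Add(-2, Mul(-1, -5)), 1), Function('Y')(5))), -15) = Mul(Add(-7, Mul(Add(Add(-2, Mul(-1, -5)), 1), Add(-126, Mul(126, 5)))), -15) = Mul(Add(-7, Mul(Add(Add(-2, 5), 1), Add(-126, 630))), -15) = Mul(Add(-7, Mul(Add(3, 1), 504)), -15) = Mul(Add(-7, Mul(4, 504)), -15) = Mul(Add(-7, 2016), -15) = Mul(2009, -15) = -30135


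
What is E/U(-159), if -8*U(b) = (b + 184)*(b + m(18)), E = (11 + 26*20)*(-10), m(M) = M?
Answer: -2832/235 ≈ -12.051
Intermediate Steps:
E = -5310 (E = (11 + 520)*(-10) = 531*(-10) = -5310)
U(b) = -(18 + b)*(184 + b)/8 (U(b) = -(b + 184)*(b + 18)/8 = -(184 + b)*(18 + b)/8 = -(18 + b)*(184 + b)/8)
E/U(-159) = -5310/(-414 - 101/4*(-159) - ⅛*(-159)²) = -5310/(-414 + 16059/4 - ⅛*25281) = -5310/(-414 + 16059/4 - 25281/8) = -5310/3525/8 = -5310*8/3525 = -2832/235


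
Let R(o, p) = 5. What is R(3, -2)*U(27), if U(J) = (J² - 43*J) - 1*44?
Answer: -2380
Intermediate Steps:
U(J) = -44 + J² - 43*J (U(J) = (J² - 43*J) - 44 = -44 + J² - 43*J)
R(3, -2)*U(27) = 5*(-44 + 27² - 43*27) = 5*(-44 + 729 - 1161) = 5*(-476) = -2380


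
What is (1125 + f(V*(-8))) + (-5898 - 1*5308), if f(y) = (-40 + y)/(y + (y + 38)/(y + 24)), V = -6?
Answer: -17853163/1771 ≈ -10081.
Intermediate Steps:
f(y) = (-40 + y)/(y + (38 + y)/(24 + y))
(1125 + f(V*(-8))) + (-5898 - 1*5308) = (1125 + (-960 + (-6*(-8))² - (-96)*(-8))/(38 + (-6*(-8))² + 25*(-6*(-8)))) + (-5898 - 1*5308) = (1125 + (-960 + 48² - 16*48)/(38 + 48² + 25*48)) + (-5898 - 5308) = (1125 + (-960 + 2304 - 768)/(38 + 2304 + 1200)) - 11206 = (1125 + 576/3542) - 11206 = (1125 + (1/3542)*576) - 11206 = (1125 + 288/1771) - 11206 = 1992663/1771 - 11206 = -17853163/1771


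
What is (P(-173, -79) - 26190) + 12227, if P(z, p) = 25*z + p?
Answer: -18367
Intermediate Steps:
P(z, p) = p + 25*z
(P(-173, -79) - 26190) + 12227 = ((-79 + 25*(-173)) - 26190) + 12227 = ((-79 - 4325) - 26190) + 12227 = (-4404 - 26190) + 12227 = -30594 + 12227 = -18367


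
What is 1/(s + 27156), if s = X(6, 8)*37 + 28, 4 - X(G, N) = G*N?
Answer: 1/25556 ≈ 3.9130e-5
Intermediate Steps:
X(G, N) = 4 - G*N
s = -1600 (s = (4 - 1*6*8)*37 + 28 = (4 - 48)*37 + 28 = -44*37 + 28 = -1628 + 28 = -1600)
1/(s + 27156) = 1/(-1600 + 27156) = 1/25556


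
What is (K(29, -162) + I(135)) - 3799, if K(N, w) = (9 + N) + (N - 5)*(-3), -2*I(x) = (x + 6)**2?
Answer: -27547/2 ≈ -13774.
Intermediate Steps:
I(x) = -(6 + x)**2/2 (I(x) = -(x + 6)**2/2 = -(6 + x)**2/2)
K(N, w) = 24 - 2*N (K(N, w) = (9 + N) + (-5 + N)*(-3) = (9 + N) + (15 - 3*N) = 24 - 2*N)
(K(29, -162) + I(135)) - 3799 = ((24 - 2*29) - (6 + 135)**2/2) - 3799 = ((24 - 58) - 1/2*141**2) - 3799 = (-34 - 1/2*19881) - 3799 = (-34 - 19881/2) - 3799 = -19949/2 - 3799 = -27547/2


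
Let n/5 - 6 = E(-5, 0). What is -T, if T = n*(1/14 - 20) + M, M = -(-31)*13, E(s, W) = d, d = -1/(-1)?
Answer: 589/2 ≈ 294.50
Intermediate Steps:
d = 1 (d = -1*(-1) = 1)
E(s, W) = 1
M = 403 (M = -1*(-403) = 403)
n = 35 (n = 30 + 5*1 = 30 + 5 = 35)
T = -589/2 (T = 35*(1/14 - 20) + 403 = 35*(-279/14) + 403 = -1395/2 + 403 = -589/2 ≈ -294.50)
-T = -1*(-589/2) = 589/2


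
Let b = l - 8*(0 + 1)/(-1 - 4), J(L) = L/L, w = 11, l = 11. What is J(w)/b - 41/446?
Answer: -353/28098 ≈ -0.012563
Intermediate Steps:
J(L) = 1
b = 63/5 (b = 11 - 8*(0 + 1)/(-1 - 4) = 11 - 8/(-5) = 11 - 8*(-1)/5 = 11 - 8*(-1/5) = 11 + 8/5 = 63/5 ≈ 12.600)
J(w)/b - 41/446 = 1/(63/5) - 41/446 = 1*(5/63) - 41*1/446 = 5/63 - 41/446 = -353/28098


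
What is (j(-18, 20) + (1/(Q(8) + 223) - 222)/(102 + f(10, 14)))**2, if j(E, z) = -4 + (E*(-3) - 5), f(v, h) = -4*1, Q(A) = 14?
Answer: 985169398249/539447076 ≈ 1826.3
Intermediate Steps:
f(v, h) = -4
j(E, z) = -9 - 3*E (j(E, z) = -4 + (-3*E - 5) = -4 + (-5 - 3*E) = -9 - 3*E)
(j(-18, 20) + (1/(Q(8) + 223) - 222)/(102 + f(10, 14)))**2 = ((-9 - 3*(-18)) + (1/(14 + 223) - 222)/(102 - 4))**2 = ((-9 + 54) + (1/237 - 222)/98)**2 = (45 + (1/237 - 222)*(1/98))**2 = (45 - 52613/237*1/98)**2 = (45 - 52613/23226)**2 = (992557/23226)**2 = 985169398249/539447076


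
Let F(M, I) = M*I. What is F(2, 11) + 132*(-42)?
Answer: -5522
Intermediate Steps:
F(M, I) = I*M
F(2, 11) + 132*(-42) = 11*2 + 132*(-42) = 22 - 5544 = -5522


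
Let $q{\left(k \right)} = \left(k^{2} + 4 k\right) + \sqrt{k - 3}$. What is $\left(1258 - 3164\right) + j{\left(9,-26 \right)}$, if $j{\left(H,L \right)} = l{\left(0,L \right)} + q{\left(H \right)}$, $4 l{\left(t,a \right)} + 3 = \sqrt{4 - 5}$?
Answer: $- \frac{7159}{4} + \sqrt{6} + \frac{i}{4} \approx -1787.3 + 0.25 i$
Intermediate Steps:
$l{\left(t,a \right)} = - \frac{3}{4} + \frac{i}{4}$ ($l{\left(t,a \right)} = - \frac{3}{4} + \frac{\sqrt{4 - 5}}{4} = - \frac{3}{4} + \frac{\sqrt{-1}}{4} = - \frac{3}{4} + \frac{i}{4}$)
$q{\left(k \right)} = k^{2} + \sqrt{-3 + k} + 4 k$ ($q{\left(k \right)} = \left(k^{2} + 4 k\right) + \sqrt{-3 + k} = k^{2} + \sqrt{-3 + k} + 4 k$)
$j{\left(H,L \right)} = - \frac{3}{4} + H^{2} + \sqrt{-3 + H} + 4 H + \frac{i}{4}$ ($j{\left(H,L \right)} = \left(- \frac{3}{4} + \frac{i}{4}\right) + \left(H^{2} + \sqrt{-3 + H} + 4 H\right) = - \frac{3}{4} + H^{2} + \sqrt{-3 + H} + 4 H + \frac{i}{4}$)
$\left(1258 - 3164\right) + j{\left(9,-26 \right)} = \left(1258 - 3164\right) + \left(- \frac{3}{4} + 9^{2} + \sqrt{-3 + 9} + 4 \cdot 9 + \frac{i}{4}\right) = -1906 + \left(- \frac{3}{4} + 81 + \sqrt{6} + 36 + \frac{i}{4}\right) = -1906 + \left(\frac{465}{4} + \sqrt{6} + \frac{i}{4}\right) = - \frac{7159}{4} + \sqrt{6} + \frac{i}{4}$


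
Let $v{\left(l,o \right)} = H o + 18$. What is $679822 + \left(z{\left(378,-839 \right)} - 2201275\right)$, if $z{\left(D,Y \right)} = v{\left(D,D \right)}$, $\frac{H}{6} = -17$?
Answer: $-1559991$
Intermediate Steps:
$H = -102$ ($H = 6 \left(-17\right) = -102$)
$v{\left(l,o \right)} = 18 - 102 o$ ($v{\left(l,o \right)} = - 102 o + 18 = 18 - 102 o$)
$z{\left(D,Y \right)} = 18 - 102 D$
$679822 + \left(z{\left(378,-839 \right)} - 2201275\right) = 679822 + \left(\left(18 - 38556\right) - 2201275\right) = 679822 - 2239813 = -1559991$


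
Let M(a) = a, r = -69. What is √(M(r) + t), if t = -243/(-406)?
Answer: I*√11275026/406 ≈ 8.2705*I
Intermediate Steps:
t = 243/406 (t = -243*(-1/406) = 243/406 ≈ 0.59852)
√(M(r) + t) = √(-69 + 243/406) = √(-27771/406) = I*√11275026/406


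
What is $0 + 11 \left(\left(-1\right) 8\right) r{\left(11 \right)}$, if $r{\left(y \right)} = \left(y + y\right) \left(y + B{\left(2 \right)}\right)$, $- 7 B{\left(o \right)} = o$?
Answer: $- \frac{145200}{7} \approx -20743.0$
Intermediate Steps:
$B{\left(o \right)} = - \frac{o}{7}$
$r{\left(y \right)} = 2 y \left(- \frac{2}{7} + y\right)$ ($r{\left(y \right)} = \left(y + y\right) \left(y - \frac{2}{7}\right) = 2 y \left(y - \frac{2}{7}\right) = 2 y \left(- \frac{2}{7} + y\right)$)
$0 + 11 \left(\left(-1\right) 8\right) r{\left(11 \right)} = 0 + 11 \left(\left(-1\right) 8\right) \frac{2}{7} \cdot 11 \left(-2 + 7 \cdot 11\right) = 0 + 11 \left(-8\right) \frac{2}{7} \cdot 11 \left(-2 + 77\right) = 0 - 88 \cdot \frac{2}{7} \cdot 11 \cdot 75 = 0 - \frac{145200}{7} = - \frac{145200}{7}$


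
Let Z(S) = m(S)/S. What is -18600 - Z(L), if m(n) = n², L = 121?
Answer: -18721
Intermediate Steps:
Z(S) = S (Z(S) = S²/S = S)
-18600 - Z(L) = -18600 - 1*121 = -18600 - 121 = -18721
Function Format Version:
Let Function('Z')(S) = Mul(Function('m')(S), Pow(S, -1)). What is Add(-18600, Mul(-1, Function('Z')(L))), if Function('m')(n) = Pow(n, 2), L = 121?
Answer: -18721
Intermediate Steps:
Function('Z')(S) = S (Function('Z')(S) = Mul(Pow(S, 2), Pow(S, -1)) = S)
Add(-18600, Mul(-1, Function('Z')(L))) = Add(-18600, Mul(-1, 121)) = Add(-18600, -121) = -18721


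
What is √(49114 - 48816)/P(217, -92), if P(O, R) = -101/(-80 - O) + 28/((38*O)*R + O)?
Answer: 10726155*√298/3647219 ≈ 50.768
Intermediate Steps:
P(O, R) = -101/(-80 - O) + 28/(O + 38*O*R) (P(O, R) = -101/(-80 - O) + 28/(38*O*R + O) = -101/(-80 - O) + 28/(O + 38*O*R))
√(49114 - 48816)/P(217, -92) = √(49114 - 48816)/(((2240 + 129*217 + 3838*217*(-92))/(217*(80 + 217 + 3040*(-92) + 38*217*(-92))))) = √298/(((2240 + 27993 - 76621832)/(217*(80 + 217 - 279680 - 758632)))) = √298/(((1/217)*(-76591599)/(-1038015))) = √298/(((1/217)*(-1/1038015)*(-76591599))) = √298/(3647219/10726155) = √298*(10726155/3647219) = 10726155*√298/3647219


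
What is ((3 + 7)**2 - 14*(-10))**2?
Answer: 57600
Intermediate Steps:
((3 + 7)**2 - 14*(-10))**2 = (10**2 + 140)**2 = (100 + 140)**2 = 240**2 = 57600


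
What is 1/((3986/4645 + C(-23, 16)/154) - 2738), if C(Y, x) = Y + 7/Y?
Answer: -8226295/22517781364 ≈ -0.00036532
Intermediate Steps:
1/((3986/4645 + C(-23, 16)/154) - 2738) = 1/((3986/4645 + (-23 + 7/(-23))/154) - 2738) = 1/((3986*(1/4645) + (-23 + 7*(-1/23))*(1/154)) - 2738) = 1/((3986/4645 + (-23 - 7/23)*(1/154)) - 2738) = 1/((3986/4645 - 536/23*1/154) - 2738) = 1/((3986/4645 - 268/1771) - 2738) = 1/(5814346/8226295 - 2738) = 1/(-22517781364/8226295) = -8226295/22517781364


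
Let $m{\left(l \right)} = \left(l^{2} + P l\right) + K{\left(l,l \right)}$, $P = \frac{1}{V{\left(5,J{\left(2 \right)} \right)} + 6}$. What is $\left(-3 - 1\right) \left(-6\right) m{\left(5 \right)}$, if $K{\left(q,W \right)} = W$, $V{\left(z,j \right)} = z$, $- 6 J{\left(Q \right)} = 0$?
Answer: $\frac{8040}{11} \approx 730.91$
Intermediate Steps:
$J{\left(Q \right)} = 0$ ($J{\left(Q \right)} = \left(- \frac{1}{6}\right) 0 = 0$)
$P = \frac{1}{11}$ ($P = \frac{1}{5 + 6} = \frac{1}{11} \approx 0.090909$)
$m{\left(l \right)} = l^{2} + \frac{12 l}{11}$ ($m{\left(l \right)} = \left(l^{2} + \frac{l}{11}\right) + l = l^{2} + \frac{12 l}{11}$)
$\left(-3 - 1\right) \left(-6\right) m{\left(5 \right)} = \left(-3 - 1\right) \left(-6\right) \frac{1}{11} \cdot 5 \left(12 + 11 \cdot 5\right) = \left(-3 - 1\right) \left(-6\right) \frac{1}{11} \cdot 5 \left(12 + 55\right) = \left(-4\right) \left(-6\right) \frac{1}{11} \cdot 5 \cdot 67 = 24 \cdot \frac{335}{11} = \frac{8040}{11}$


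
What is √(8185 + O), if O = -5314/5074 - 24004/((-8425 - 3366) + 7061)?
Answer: √159440499099530/139535 ≈ 90.493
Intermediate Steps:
O = 561983/139535 (O = -5314*1/5074 - 24004/(-11791 + 7061) = -2657/2537 - 24004/(-4730) = -2657/2537 - 24004*(-1/4730) = -2657/2537 + 12002/2365 = 561983/139535 ≈ 4.0275)
√(8185 + O) = √(8185 + 561983/139535) = √(1142655958/139535) = √159440499099530/139535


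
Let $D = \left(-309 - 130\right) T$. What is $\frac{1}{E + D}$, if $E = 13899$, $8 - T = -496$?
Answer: $- \frac{1}{207357} \approx -4.8226 \cdot 10^{-6}$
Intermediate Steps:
$T = 504$ ($T = 8 - -496 = 8 + 496 = 504$)
$D = -221256$ ($D = \left(-309 - 130\right) 504 = \left(-439\right) 504 = -221256$)
$\frac{1}{E + D} = \frac{1}{13899 - 221256} = \frac{1}{-207357} = - \frac{1}{207357}$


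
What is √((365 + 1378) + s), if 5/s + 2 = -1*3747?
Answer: √24497847998/3749 ≈ 41.749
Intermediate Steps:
s = -5/3749 (s = 5/(-2 - 1*3747) = 5/(-2 - 3747) = 5/(-3749) = 5*(-1/3749) = -5/3749 ≈ -0.0013337)
√((365 + 1378) + s) = √((365 + 1378) - 5/3749) = √(1743 - 5/3749) = √(6534502/3749) = √24497847998/3749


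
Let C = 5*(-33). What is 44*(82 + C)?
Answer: -3652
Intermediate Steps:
C = -165
44*(82 + C) = 44*(82 - 165) = 44*(-83) = -3652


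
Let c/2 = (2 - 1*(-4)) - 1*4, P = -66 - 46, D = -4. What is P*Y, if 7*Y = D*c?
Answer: 256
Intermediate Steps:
P = -112
c = 4 (c = 2*((2 - 1*(-4)) - 1*4) = 2*((2 + 4) - 4) = 2*(6 - 4) = 2*2 = 4)
Y = -16/7 (Y = (-4*4)/7 = (⅐)*(-16) = -16/7 ≈ -2.2857)
P*Y = -112*(-16/7) = 256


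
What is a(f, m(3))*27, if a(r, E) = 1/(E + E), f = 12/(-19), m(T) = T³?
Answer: ½ ≈ 0.50000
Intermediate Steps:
f = -12/19 (f = 12*(-1/19) = -12/19 ≈ -0.63158)
a(r, E) = 1/(2*E)
a(f, m(3))*27 = (1/(2*(3³)))*27 = ((½)/27)*27 = ((½)*(1/27))*27 = (1/54)*27 = ½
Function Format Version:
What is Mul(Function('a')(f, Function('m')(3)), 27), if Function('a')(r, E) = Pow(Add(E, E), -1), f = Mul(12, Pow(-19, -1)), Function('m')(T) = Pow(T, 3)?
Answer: Rational(1, 2) ≈ 0.50000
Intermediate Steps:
f = Rational(-12, 19) (f = Mul(12, Rational(-1, 19)) = Rational(-12, 19) ≈ -0.63158)
Function('a')(r, E) = Mul(Rational(1, 2), Pow(E, -1)) (Function('a')(r, E) = Pow(Mul(2, E), -1) = Mul(Rational(1, 2), Pow(E, -1)))
Mul(Function('a')(f, Function('m')(3)), 27) = Mul(Mul(Rational(1, 2), Pow(Pow(3, 3), -1)), 27) = Mul(Mul(Rational(1, 2), Pow(27, -1)), 27) = Mul(Mul(Rational(1, 2), Rational(1, 27)), 27) = Mul(Rational(1, 54), 27) = Rational(1, 2)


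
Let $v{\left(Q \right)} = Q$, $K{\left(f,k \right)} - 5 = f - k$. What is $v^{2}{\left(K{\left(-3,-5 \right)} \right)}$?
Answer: $49$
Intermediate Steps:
$K{\left(f,k \right)} = 5 + f - k$ ($K{\left(f,k \right)} = 5 + \left(f - k\right) = 5 + f - k$)
$v^{2}{\left(K{\left(-3,-5 \right)} \right)} = \left(5 - 3 - -5\right)^{2} = \left(5 - 3 + 5\right)^{2} = 7^{2} = 49$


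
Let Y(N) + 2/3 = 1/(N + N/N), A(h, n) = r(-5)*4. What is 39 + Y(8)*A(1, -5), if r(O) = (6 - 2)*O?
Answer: 751/9 ≈ 83.444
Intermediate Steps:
r(O) = 4*O
A(h, n) = -80 (A(h, n) = (4*(-5))*4 = -20*4 = -80)
Y(N) = -2/3 + 1/(1 + N) (Y(N) = -2/3 + 1/(N + N/N) = -2/3 + 1/(N + 1) = -2/3 + 1/(1 + N))
39 + Y(8)*A(1, -5) = 39 + ((1 - 2*8)/(3*(1 + 8)))*(-80) = 39 + ((1/3)*(1 - 16)/9)*(-80) = 39 + ((1/3)*(1/9)*(-15))*(-80) = 39 - 5/9*(-80) = 39 + 400/9 = 751/9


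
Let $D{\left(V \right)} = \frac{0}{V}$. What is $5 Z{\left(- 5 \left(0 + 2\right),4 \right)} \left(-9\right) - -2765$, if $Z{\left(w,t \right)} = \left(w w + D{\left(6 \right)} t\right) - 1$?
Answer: $-1690$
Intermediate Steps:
$D{\left(V \right)} = 0$
$Z{\left(w,t \right)} = -1 + w^{2}$ ($Z{\left(w,t \right)} = \left(w w + 0 t\right) - 1 = \left(w^{2} + 0\right) - 1 = w^{2} - 1 = -1 + w^{2}$)
$5 Z{\left(- 5 \left(0 + 2\right),4 \right)} \left(-9\right) - -2765 = 5 \left(-1 + \left(- 5 \left(0 + 2\right)\right)^{2}\right) \left(-9\right) - -2765 = 5 \left(-1 + \left(\left(-5\right) 2\right)^{2}\right) \left(-9\right) + 2765 = 5 \left(-1 + \left(-10\right)^{2}\right) \left(-9\right) + 2765 = 5 \left(-1 + 100\right) \left(-9\right) + 2765 = 5 \cdot 99 \left(-9\right) + 2765 = 495 \left(-9\right) + 2765 = -4455 + 2765 = -1690$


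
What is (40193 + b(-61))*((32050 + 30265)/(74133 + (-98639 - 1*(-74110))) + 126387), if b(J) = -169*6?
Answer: 245627375445277/49604 ≈ 4.9518e+9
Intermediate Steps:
b(J) = -1014
(40193 + b(-61))*((32050 + 30265)/(74133 + (-98639 - 1*(-74110))) + 126387) = (40193 - 1014)*((32050 + 30265)/(74133 + (-98639 - 1*(-74110))) + 126387) = 39179*(62315/(74133 + (-98639 + 74110)) + 126387) = 39179*(62315/(74133 - 24529) + 126387) = 39179*(62315/49604 + 126387) = 39179*(6269363063/49604) = 245627375445277/49604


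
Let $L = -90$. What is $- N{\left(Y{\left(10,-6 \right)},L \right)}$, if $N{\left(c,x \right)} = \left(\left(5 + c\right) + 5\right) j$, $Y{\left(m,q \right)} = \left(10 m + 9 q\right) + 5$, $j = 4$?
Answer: $-244$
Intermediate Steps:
$Y{\left(m,q \right)} = 5 + 9 q + 10 m$ ($Y{\left(m,q \right)} = \left(9 q + 10 m\right) + 5 = 5 + 9 q + 10 m$)
$N{\left(c,x \right)} = 40 + 4 c$ ($N{\left(c,x \right)} = \left(\left(5 + c\right) + 5\right) 4 = \left(10 + c\right) 4 = 40 + 4 c$)
$- N{\left(Y{\left(10,-6 \right)},L \right)} = - (40 + 4 \left(5 + 9 \left(-6\right) + 10 \cdot 10\right)) = - (40 + 4 \left(5 - 54 + 100\right)) = - (40 + 4 \cdot 51) = - (40 + 204) = \left(-1\right) 244 = -244$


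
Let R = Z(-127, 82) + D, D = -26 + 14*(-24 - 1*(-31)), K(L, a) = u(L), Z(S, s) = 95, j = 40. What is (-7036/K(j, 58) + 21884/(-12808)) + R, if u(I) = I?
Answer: -84922/8005 ≈ -10.609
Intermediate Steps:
K(L, a) = L
D = 72 (D = -26 + 14*(-24 + 31) = -26 + 14*7 = -26 + 98 = 72)
R = 167 (R = 95 + 72 = 167)
(-7036/K(j, 58) + 21884/(-12808)) + R = (-7036/40 + 21884/(-12808)) + 167 = (-7036*1/40 + 21884*(-1/12808)) + 167 = (-1759/10 - 5471/3202) + 167 = -1421757/8005 + 167 = -84922/8005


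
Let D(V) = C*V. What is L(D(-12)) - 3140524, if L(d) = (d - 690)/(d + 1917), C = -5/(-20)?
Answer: -182150413/58 ≈ -3.1405e+6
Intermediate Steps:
C = ¼ (C = -5*(-1/20) = ¼ ≈ 0.25000)
D(V) = V/4
L(d) = (-690 + d)/(1917 + d)
L(D(-12)) - 3140524 = (-690 + (¼)*(-12))/(1917 + (¼)*(-12)) - 3140524 = (-690 - 3)/(1917 - 3) - 3140524 = -693/1914 - 3140524 = (1/1914)*(-693) - 3140524 = -21/58 - 3140524 = -182150413/58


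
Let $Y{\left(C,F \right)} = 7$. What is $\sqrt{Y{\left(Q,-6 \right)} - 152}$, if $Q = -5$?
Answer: $i \sqrt{145} \approx 12.042 i$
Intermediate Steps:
$\sqrt{Y{\left(Q,-6 \right)} - 152} = \sqrt{7 - 152} = \sqrt{-145} = i \sqrt{145}$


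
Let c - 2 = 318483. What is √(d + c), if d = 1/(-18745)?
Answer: 2*√27976918704595/18745 ≈ 564.34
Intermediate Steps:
c = 318485 (c = 2 + 318483 = 318485)
d = -1/18745 ≈ -5.3348e-5
√(d + c) = √(-1/18745 + 318485) = √(5970001324/18745) = 2*√27976918704595/18745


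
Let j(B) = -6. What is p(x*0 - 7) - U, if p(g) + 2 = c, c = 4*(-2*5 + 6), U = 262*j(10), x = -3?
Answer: 1554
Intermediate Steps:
U = -1572 (U = 262*(-6) = -1572)
c = -16 (c = 4*(-10 + 6) = 4*(-4) = -16)
p(g) = -18 (p(g) = -2 - 16 = -18)
p(x*0 - 7) - U = -18 - 1*(-1572) = -18 + 1572 = 1554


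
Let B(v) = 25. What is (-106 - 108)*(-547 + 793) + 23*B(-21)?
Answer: -52069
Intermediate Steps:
(-106 - 108)*(-547 + 793) + 23*B(-21) = (-106 - 108)*(-547 + 793) + 23*25 = -214*246 + 575 = -52644 + 575 = -52069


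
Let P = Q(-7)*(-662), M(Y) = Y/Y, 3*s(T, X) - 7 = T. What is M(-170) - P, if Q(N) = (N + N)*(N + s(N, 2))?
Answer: 64877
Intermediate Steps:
s(T, X) = 7/3 + T/3
Q(N) = 2*N*(7/3 + 4*N/3) (Q(N) = (N + N)*(N + (7/3 + N/3)) = (2*N)*(7/3 + 4*N/3) = 2*N*(7/3 + 4*N/3))
M(Y) = 1
P = -64876 (P = ((2/3)*(-7)*(7 + 4*(-7)))*(-662) = ((2/3)*(-7)*(7 - 28))*(-662) = ((2/3)*(-7)*(-21))*(-662) = 98*(-662) = -64876)
M(-170) - P = 1 - 1*(-64876) = 1 + 64876 = 64877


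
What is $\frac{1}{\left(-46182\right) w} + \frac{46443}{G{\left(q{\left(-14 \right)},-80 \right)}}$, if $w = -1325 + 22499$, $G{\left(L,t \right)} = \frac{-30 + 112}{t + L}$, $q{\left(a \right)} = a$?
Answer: $- \frac{2134488252721469}{40092164388} \approx -53240.0$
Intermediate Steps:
$G{\left(L,t \right)} = \frac{82}{L + t}$
$w = 21174$
$\frac{1}{\left(-46182\right) w} + \frac{46443}{G{\left(q{\left(-14 \right)},-80 \right)}} = \frac{1}{\left(-46182\right) 21174} + \frac{46443}{82 \frac{1}{-14 - 80}} = \left(- \frac{1}{46182}\right) \frac{1}{21174} + \frac{46443}{82 \frac{1}{-94}} = - \frac{1}{977857668} + \frac{46443}{82 \left(- \frac{1}{94}\right)} = - \frac{1}{977857668} + \frac{46443}{- \frac{41}{47}} = - \frac{1}{977857668} + 46443 \left(- \frac{47}{41}\right) = - \frac{1}{977857668} - \frac{2182821}{41} = - \frac{2134488252721469}{40092164388}$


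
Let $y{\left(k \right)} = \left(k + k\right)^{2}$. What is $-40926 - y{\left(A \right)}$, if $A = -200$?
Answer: $-200926$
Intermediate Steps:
$y{\left(k \right)} = 4 k^{2}$ ($y{\left(k \right)} = \left(2 k\right)^{2} = 4 k^{2}$)
$-40926 - y{\left(A \right)} = -40926 - 4 \left(-200\right)^{2} = -40926 - 4 \cdot 40000 = -40926 - 160000 = -200926$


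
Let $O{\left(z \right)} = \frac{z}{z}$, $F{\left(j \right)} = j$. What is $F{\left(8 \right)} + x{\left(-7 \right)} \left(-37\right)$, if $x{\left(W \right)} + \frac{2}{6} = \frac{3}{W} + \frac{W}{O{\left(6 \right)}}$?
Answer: $\frac{6199}{21} \approx 295.19$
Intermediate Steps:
$O{\left(z \right)} = 1$
$x{\left(W \right)} = - \frac{1}{3} + W + \frac{3}{W}$ ($x{\left(W \right)} = - \frac{1}{3} + \left(\frac{3}{W} + \frac{W}{1}\right) = - \frac{1}{3} + \left(\frac{3}{W} + W 1\right) = - \frac{1}{3} + \left(\frac{3}{W} + W\right) = - \frac{1}{3} + \left(W + \frac{3}{W}\right) = - \frac{1}{3} + W + \frac{3}{W}$)
$F{\left(8 \right)} + x{\left(-7 \right)} \left(-37\right) = 8 + \left(- \frac{1}{3} - 7 + \frac{3}{-7}\right) \left(-37\right) = 8 + \left(- \frac{1}{3} - 7 + 3 \left(- \frac{1}{7}\right)\right) \left(-37\right) = 8 + \left(- \frac{1}{3} - 7 - \frac{3}{7}\right) \left(-37\right) = 8 - - \frac{6031}{21} = 8 + \frac{6031}{21} = \frac{6199}{21}$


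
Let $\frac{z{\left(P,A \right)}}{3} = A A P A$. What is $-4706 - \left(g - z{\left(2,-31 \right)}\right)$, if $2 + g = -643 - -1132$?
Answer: $-183939$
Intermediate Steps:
$g = 487$ ($g = -2 - -489 = -2 + \left(-643 + 1132\right) = -2 + 489 = 487$)
$z{\left(P,A \right)} = 3 P A^{3}$ ($z{\left(P,A \right)} = 3 A A P A = 3 A^{2} P A = 3 P A^{2} A = 3 P A^{3}$)
$-4706 - \left(g - z{\left(2,-31 \right)}\right) = -4706 + \left(3 \cdot 2 \left(-31\right)^{3} - 487\right) = -4706 + \left(3 \cdot 2 \left(-29791\right) - 487\right) = -4706 - 179233 = -183939$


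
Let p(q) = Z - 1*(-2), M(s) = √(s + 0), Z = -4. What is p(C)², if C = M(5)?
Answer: 4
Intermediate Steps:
M(s) = √s
C = √5 ≈ 2.2361
p(q) = -2 (p(q) = -4 - 1*(-2) = -4 + 2 = -2)
p(C)² = (-2)² = 4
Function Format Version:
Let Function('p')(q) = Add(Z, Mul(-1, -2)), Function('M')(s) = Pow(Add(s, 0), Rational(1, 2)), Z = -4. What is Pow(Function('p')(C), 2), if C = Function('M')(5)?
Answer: 4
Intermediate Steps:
Function('M')(s) = Pow(s, Rational(1, 2))
C = Pow(5, Rational(1, 2)) ≈ 2.2361
Function('p')(q) = -2 (Function('p')(q) = Add(-4, Mul(-1, -2)) = Add(-4, 2) = -2)
Pow(Function('p')(C), 2) = Pow(-2, 2) = 4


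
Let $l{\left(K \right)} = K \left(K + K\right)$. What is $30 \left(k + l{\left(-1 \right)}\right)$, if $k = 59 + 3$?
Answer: $1920$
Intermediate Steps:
$k = 62$
$l{\left(K \right)} = 2 K^{2}$ ($l{\left(K \right)} = K 2 K = 2 K^{2}$)
$30 \left(k + l{\left(-1 \right)}\right) = 30 \left(62 + 2 \left(-1\right)^{2}\right) = 30 \left(62 + 2 \cdot 1\right) = 30 \left(62 + 2\right) = 30 \cdot 64 = 1920$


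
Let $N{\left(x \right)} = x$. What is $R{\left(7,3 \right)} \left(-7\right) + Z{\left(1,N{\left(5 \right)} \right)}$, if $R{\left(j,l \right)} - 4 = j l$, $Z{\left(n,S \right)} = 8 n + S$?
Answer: $-162$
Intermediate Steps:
$Z{\left(n,S \right)} = S + 8 n$
$R{\left(j,l \right)} = 4 + j l$
$R{\left(7,3 \right)} \left(-7\right) + Z{\left(1,N{\left(5 \right)} \right)} = \left(4 + 7 \cdot 3\right) \left(-7\right) + \left(5 + 8 \cdot 1\right) = \left(4 + 21\right) \left(-7\right) + \left(5 + 8\right) = 25 \left(-7\right) + 13 = -175 + 13 = -162$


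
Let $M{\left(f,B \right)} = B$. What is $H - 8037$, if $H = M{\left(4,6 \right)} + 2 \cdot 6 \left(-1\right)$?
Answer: $-8043$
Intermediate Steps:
$H = -6$ ($H = 6 + 2 \cdot 6 \left(-1\right) = 6 + 2 \left(-6\right) = 6 - 12 = -6$)
$H - 8037 = -6 - 8037 = -8043$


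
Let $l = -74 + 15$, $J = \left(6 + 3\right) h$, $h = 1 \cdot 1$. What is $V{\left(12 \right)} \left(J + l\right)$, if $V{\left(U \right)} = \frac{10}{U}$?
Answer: $- \frac{125}{3} \approx -41.667$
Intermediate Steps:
$h = 1$
$J = 9$ ($J = \left(6 + 3\right) 1 = 9 \cdot 1 = 9$)
$l = -59$
$V{\left(12 \right)} \left(J + l\right) = \frac{10}{12} \left(9 - 59\right) = 10 \cdot \frac{1}{12} \left(-50\right) = \frac{5}{6} \left(-50\right) = - \frac{125}{3}$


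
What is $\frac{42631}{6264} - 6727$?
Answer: $- \frac{42095297}{6264} \approx -6720.2$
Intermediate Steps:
$\frac{42631}{6264} - 6727 = - \frac{42095297}{6264}$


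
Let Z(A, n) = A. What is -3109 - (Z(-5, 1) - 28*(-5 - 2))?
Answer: -3300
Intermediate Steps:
-3109 - (Z(-5, 1) - 28*(-5 - 2)) = -3109 - (-5 - 28*(-5 - 2)) = -3109 - (-5 - 28*(-7)) = -3109 - (-5 + 196) = -3109 - 1*191 = -3109 - 191 = -3300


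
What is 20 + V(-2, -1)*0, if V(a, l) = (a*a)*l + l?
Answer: 20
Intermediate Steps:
V(a, l) = l + l*a**2 (V(a, l) = a**2*l + l = l*a**2 + l = l + l*a**2)
20 + V(-2, -1)*0 = 20 - (1 + (-2)**2)*0 = 20 - (1 + 4)*0 = 20 - 1*5*0 = 20 - 5*0 = 20 + 0 = 20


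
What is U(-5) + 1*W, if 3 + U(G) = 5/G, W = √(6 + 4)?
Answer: -4 + √10 ≈ -0.83772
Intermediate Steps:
W = √10 ≈ 3.1623
U(G) = -3 + 5/G
U(-5) + 1*W = (-3 + 5/(-5)) + 1*√10 = (-3 + 5*(-⅕)) + √10 = (-3 - 1) + √10 = -4 + √10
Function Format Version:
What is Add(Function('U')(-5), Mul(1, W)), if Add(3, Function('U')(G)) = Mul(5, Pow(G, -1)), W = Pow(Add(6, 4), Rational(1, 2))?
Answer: Add(-4, Pow(10, Rational(1, 2))) ≈ -0.83772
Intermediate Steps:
W = Pow(10, Rational(1, 2)) ≈ 3.1623
Function('U')(G) = Add(-3, Mul(5, Pow(G, -1)))
Add(Function('U')(-5), Mul(1, W)) = Add(Add(-3, Mul(5, Pow(-5, -1))), Mul(1, Pow(10, Rational(1, 2)))) = Add(Add(-3, Mul(5, Rational(-1, 5))), Pow(10, Rational(1, 2))) = Add(Add(-3, -1), Pow(10, Rational(1, 2))) = Add(-4, Pow(10, Rational(1, 2)))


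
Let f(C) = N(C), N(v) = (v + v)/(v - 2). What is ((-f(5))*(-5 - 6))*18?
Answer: 660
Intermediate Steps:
N(v) = 2*v/(-2 + v) (N(v) = (2*v)/(-2 + v) = 2*v/(-2 + v))
f(C) = 2*C/(-2 + C)
((-f(5))*(-5 - 6))*18 = ((-2*5/(-2 + 5))*(-5 - 6))*18 = (-2*5/3*(-11))*18 = (-1*10/3*(-11))*18 = -10/3*(-11)*18 = (110/3)*18 = 660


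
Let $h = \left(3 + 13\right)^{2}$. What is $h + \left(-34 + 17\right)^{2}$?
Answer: $545$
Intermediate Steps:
$h = 256$ ($h = 16^{2} = 256$)
$h + \left(-34 + 17\right)^{2} = 256 + \left(-34 + 17\right)^{2} = 256 + \left(-17\right)^{2} = 256 + 289 = 545$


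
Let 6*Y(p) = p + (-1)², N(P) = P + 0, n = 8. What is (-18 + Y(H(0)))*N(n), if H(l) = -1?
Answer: -144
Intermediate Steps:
N(P) = P
Y(p) = ⅙ + p/6 (Y(p) = (p + (-1)²)/6 = (p + 1)/6 = (1 + p)/6 = ⅙ + p/6)
(-18 + Y(H(0)))*N(n) = (-18 + (⅙ + (⅙)*(-1)))*8 = (-18 + (⅙ - ⅙))*8 = (-18 + 0)*8 = -18*8 = -144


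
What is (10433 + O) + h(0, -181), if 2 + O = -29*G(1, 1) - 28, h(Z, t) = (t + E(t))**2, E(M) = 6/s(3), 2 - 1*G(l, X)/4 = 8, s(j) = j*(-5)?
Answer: 1100124/25 ≈ 44005.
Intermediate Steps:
s(j) = -5*j
G(l, X) = -24 (G(l, X) = 8 - 4*8 = 8 - 32 = -24)
E(M) = -2/5 (E(M) = 6/((-5*3)) = 6/(-15) = 6*(-1/15) = -2/5)
h(Z, t) = (-2/5 + t)**2 (h(Z, t) = (t - 2/5)**2 = (-2/5 + t)**2)
O = 666 (O = -2 + (-29*(-24) - 28) = -2 + (696 - 28) = -2 + 668 = 666)
(10433 + O) + h(0, -181) = (10433 + 666) + (-2 + 5*(-181))**2/25 = 11099 + (-2 - 905)**2/25 = 11099 + (1/25)*(-907)**2 = 11099 + (1/25)*822649 = 11099 + 822649/25 = 1100124/25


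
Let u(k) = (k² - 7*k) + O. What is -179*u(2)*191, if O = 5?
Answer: 170945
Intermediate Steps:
u(k) = 5 + k² - 7*k (u(k) = (k² - 7*k) + 5 = 5 + k² - 7*k)
-179*u(2)*191 = -179*(5 + 2² - 7*2)*191 = -179*(5 + 4 - 14)*191 = -179*(-5)*191 = 895*191 = 170945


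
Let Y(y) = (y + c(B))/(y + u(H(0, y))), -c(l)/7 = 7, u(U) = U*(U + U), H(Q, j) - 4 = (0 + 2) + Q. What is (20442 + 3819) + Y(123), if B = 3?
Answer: 4730969/195 ≈ 24261.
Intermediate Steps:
H(Q, j) = 6 + Q (H(Q, j) = 4 + ((0 + 2) + Q) = 4 + (2 + Q) = 6 + Q)
u(U) = 2*U² (u(U) = U*(2*U) = 2*U²)
c(l) = -49 (c(l) = -7*7 = -49)
Y(y) = (-49 + y)/(72 + y) (Y(y) = (y - 49)/(y + 2*(6 + 0)²) = (-49 + y)/(y + 2*6²) = (-49 + y)/(y + 2*36) = (-49 + y)/(y + 72) = (-49 + y)/(72 + y))
(20442 + 3819) + Y(123) = (20442 + 3819) + (-49 + 123)/(72 + 123) = 24261 + 74/195 = 4730969/195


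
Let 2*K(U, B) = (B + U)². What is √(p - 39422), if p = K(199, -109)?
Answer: 2*I*√8843 ≈ 188.07*I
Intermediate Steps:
K(U, B) = (B + U)²/2
p = 4050 (p = (-109 + 199)²/2 = (½)*90² = (½)*8100 = 4050)
√(p - 39422) = √(4050 - 39422) = √(-35372) = 2*I*√8843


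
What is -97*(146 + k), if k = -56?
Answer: -8730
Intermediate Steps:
-97*(146 + k) = -97*(146 - 56) = -97*90 = -8730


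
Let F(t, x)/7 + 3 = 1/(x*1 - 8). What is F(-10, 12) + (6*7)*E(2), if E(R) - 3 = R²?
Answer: 1099/4 ≈ 274.75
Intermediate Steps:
E(R) = 3 + R²
F(t, x) = -21 + 7/(-8 + x) (F(t, x) = -21 + 7/(x*1 - 8) = -21 + 7/(x - 8) = -21 + 7/(-8 + x))
F(-10, 12) + (6*7)*E(2) = 7*(25 - 3*12)/(-8 + 12) + (6*7)*(3 + 2²) = 7*(25 - 36)/4 + 42*(3 + 4) = 7*(¼)*(-11) + 42*7 = -77/4 + 294 = 1099/4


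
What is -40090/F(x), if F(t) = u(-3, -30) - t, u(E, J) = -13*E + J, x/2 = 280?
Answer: 2110/29 ≈ 72.759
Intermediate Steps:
x = 560 (x = 2*280 = 560)
u(E, J) = J - 13*E
F(t) = 9 - t (F(t) = (-30 - 13*(-3)) - t = (-30 + 39) - t = 9 - t)
-40090/F(x) = -40090/(9 - 1*560) = -40090/(9 - 560) = -40090/(-551) = -40090*(-1/551) = 2110/29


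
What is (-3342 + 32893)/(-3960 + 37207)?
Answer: 29551/33247 ≈ 0.88883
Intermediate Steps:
(-3342 + 32893)/(-3960 + 37207) = 29551/33247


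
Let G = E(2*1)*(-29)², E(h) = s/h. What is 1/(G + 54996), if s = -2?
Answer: 1/54155 ≈ 1.8466e-5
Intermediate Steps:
E(h) = -2/h
G = -841 (G = -2/(2*1)*(-29)² = -2/2*841 = -2*½*841 = -1*841 = -841)
1/(G + 54996) = 1/(-841 + 54996) = 1/54155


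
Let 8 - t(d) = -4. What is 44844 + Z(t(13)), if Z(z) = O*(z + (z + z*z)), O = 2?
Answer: 45180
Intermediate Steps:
t(d) = 12 (t(d) = 8 - 1*(-4) = 8 + 4 = 12)
Z(z) = 2*z² + 4*z (Z(z) = 2*(z + (z + z*z)) = 2*(z + (z + z²)) = 2*(z² + 2*z) = 2*z² + 4*z)
44844 + Z(t(13)) = 44844 + 2*12*(2 + 12) = 44844 + 2*12*14 = 44844 + 336 = 45180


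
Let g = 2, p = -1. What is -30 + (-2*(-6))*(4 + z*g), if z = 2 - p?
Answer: 90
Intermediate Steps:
z = 3 (z = 2 - 1*(-1) = 2 + 1 = 3)
-30 + (-2*(-6))*(4 + z*g) = -30 + (-2*(-6))*(4 + 3*2) = -30 + 12*(4 + 6) = -30 + 12*10 = -30 + 120 = 90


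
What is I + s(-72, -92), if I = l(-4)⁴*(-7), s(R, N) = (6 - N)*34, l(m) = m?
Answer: 1540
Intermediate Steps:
s(R, N) = 204 - 34*N
I = -1792 (I = (-4)⁴*(-7) = 256*(-7) = -1792)
I + s(-72, -92) = -1792 + (204 - 34*(-92)) = -1792 + (204 + 3128) = -1792 + 3332 = 1540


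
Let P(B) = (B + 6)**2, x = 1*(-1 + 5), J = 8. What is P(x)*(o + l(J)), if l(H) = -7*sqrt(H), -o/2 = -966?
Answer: 193200 - 1400*sqrt(2) ≈ 1.9122e+5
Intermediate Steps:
x = 4 (x = 1*4 = 4)
o = 1932 (o = -2*(-966) = 1932)
P(B) = (6 + B)**2
P(x)*(o + l(J)) = (6 + 4)**2*(1932 - 14*sqrt(2)) = 10**2*(1932 - 14*sqrt(2)) = 100*(1932 - 14*sqrt(2)) = 193200 - 1400*sqrt(2)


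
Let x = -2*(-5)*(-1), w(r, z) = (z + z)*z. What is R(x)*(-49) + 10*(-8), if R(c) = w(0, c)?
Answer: -9880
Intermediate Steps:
w(r, z) = 2*z² (w(r, z) = (2*z)*z = 2*z²)
x = -10 (x = 10*(-1) = -10)
R(c) = 2*c²
R(x)*(-49) + 10*(-8) = (2*(-10)²)*(-49) + 10*(-8) = (2*100)*(-49) - 80 = 200*(-49) - 80 = -9800 - 80 = -9880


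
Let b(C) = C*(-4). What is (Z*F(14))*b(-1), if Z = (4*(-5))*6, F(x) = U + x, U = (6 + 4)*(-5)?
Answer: 17280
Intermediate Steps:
b(C) = -4*C
U = -50 (U = 10*(-5) = -50)
F(x) = -50 + x
Z = -120 (Z = -20*6 = -120)
(Z*F(14))*b(-1) = (-120*(-50 + 14))*(-4*(-1)) = -120*(-36)*4 = 4320*4 = 17280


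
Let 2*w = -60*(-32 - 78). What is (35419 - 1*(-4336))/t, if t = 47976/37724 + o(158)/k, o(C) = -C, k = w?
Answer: 618633518250/19045051 ≈ 32483.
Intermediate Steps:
w = 3300 (w = (-60*(-32 - 78))/2 = (-60*(-110))/2 = (½)*6600 = 3300)
k = 3300
t = 19045051/15561150 (t = 47976/37724 - 1*158/3300 = 47976*(1/37724) - 158*1/3300 = 11994/9431 - 79/1650 = 19045051/15561150 ≈ 1.2239)
(35419 - 1*(-4336))/t = (35419 - 1*(-4336))/(19045051/15561150) = (35419 + 4336)*(15561150/19045051) = 39755*(15561150/19045051) = 618633518250/19045051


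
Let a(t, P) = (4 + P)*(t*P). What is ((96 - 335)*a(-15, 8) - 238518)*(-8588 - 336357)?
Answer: -36440679690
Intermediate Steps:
a(t, P) = P*t*(4 + P) (a(t, P) = (4 + P)*(P*t) = P*t*(4 + P))
((96 - 335)*a(-15, 8) - 238518)*(-8588 - 336357) = ((96 - 335)*(8*(-15)*(4 + 8)) - 238518)*(-8588 - 336357) = (-1912*(-15)*12 - 238518)*(-344945) = (-239*(-1440) - 238518)*(-344945) = (344160 - 238518)*(-344945) = 105642*(-344945) = -36440679690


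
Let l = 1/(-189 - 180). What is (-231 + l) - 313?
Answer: -200737/369 ≈ -544.00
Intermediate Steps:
l = -1/369 (l = 1/(-369) = -1/369 ≈ -0.0027100)
(-231 + l) - 313 = (-231 - 1/369) - 313 = -85240/369 - 313 = -200737/369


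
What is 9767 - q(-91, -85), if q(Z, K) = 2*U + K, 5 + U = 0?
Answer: 9862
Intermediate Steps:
U = -5 (U = -5 + 0 = -5)
q(Z, K) = -10 + K (q(Z, K) = 2*(-5) + K = -10 + K)
9767 - q(-91, -85) = 9767 - (-10 - 85) = 9767 - 1*(-95) = 9767 + 95 = 9862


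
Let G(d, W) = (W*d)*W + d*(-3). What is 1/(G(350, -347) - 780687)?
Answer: 1/41361413 ≈ 2.4177e-8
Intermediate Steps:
G(d, W) = -3*d + d*W² (G(d, W) = d*W² - 3*d = -3*d + d*W²)
1/(G(350, -347) - 780687) = 1/(350*(-3 + (-347)²) - 780687) = 1/(350*(-3 + 120409) - 780687) = 1/(350*120406 - 780687) = 1/(42142100 - 780687) = 1/41361413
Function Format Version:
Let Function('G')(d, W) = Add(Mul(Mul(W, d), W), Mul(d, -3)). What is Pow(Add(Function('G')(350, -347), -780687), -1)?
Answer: Rational(1, 41361413) ≈ 2.4177e-8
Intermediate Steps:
Function('G')(d, W) = Add(Mul(-3, d), Mul(d, Pow(W, 2))) (Function('G')(d, W) = Add(Mul(d, Pow(W, 2)), Mul(-3, d)) = Add(Mul(-3, d), Mul(d, Pow(W, 2))))
Pow(Add(Function('G')(350, -347), -780687), -1) = Pow(Add(Mul(350, Add(-3, Pow(-347, 2))), -780687), -1) = Pow(Add(Mul(350, Add(-3, 120409)), -780687), -1) = Pow(Add(Mul(350, 120406), -780687), -1) = Pow(Add(42142100, -780687), -1) = Pow(41361413, -1) = Rational(1, 41361413)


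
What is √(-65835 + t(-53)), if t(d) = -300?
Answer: I*√66135 ≈ 257.17*I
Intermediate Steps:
√(-65835 + t(-53)) = √(-65835 - 300) = √(-66135) = I*√66135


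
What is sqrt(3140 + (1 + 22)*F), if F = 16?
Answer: 2*sqrt(877) ≈ 59.228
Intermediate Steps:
sqrt(3140 + (1 + 22)*F) = sqrt(3140 + (1 + 22)*16) = sqrt(3140 + 23*16) = sqrt(3140 + 368) = sqrt(3508) = 2*sqrt(877)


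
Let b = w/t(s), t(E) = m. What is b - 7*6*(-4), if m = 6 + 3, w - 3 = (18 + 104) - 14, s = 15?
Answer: 541/3 ≈ 180.33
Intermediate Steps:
w = 111 (w = 3 + ((18 + 104) - 14) = 3 + (122 - 14) = 3 + 108 = 111)
m = 9
t(E) = 9
b = 37/3 (b = 111/9 = 111*(1/9) = 37/3 ≈ 12.333)
b - 7*6*(-4) = 37/3 - 7*6*(-4) = 37/3 - 42*(-4) = 37/3 + 168 = 541/3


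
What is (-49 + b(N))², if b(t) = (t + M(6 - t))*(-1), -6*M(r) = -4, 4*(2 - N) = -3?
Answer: 395641/144 ≈ 2747.5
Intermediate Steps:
N = 11/4 (N = 2 - ¼*(-3) = 2 + ¾ = 11/4 ≈ 2.7500)
M(r) = ⅔ (M(r) = -⅙*(-4) = ⅔)
b(t) = -⅔ - t (b(t) = (t + ⅔)*(-1) = (⅔ + t)*(-1) = -⅔ - t)
(-49 + b(N))² = (-49 + (-⅔ - 1*11/4))² = (-49 + (-⅔ - 11/4))² = (-49 - 41/12)² = (-629/12)² = 395641/144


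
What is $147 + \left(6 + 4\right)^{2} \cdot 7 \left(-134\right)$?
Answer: $-93653$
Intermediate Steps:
$147 + \left(6 + 4\right)^{2} \cdot 7 \left(-134\right) = 147 + 10^{2} \cdot 7 \left(-134\right) = 147 + 100 \cdot 7 \left(-134\right) = 147 + 700 \left(-134\right) = 147 - 93800 = -93653$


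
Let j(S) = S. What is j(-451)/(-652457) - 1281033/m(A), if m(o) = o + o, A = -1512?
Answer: 92868923545/219225552 ≈ 423.62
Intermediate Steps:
m(o) = 2*o
j(-451)/(-652457) - 1281033/m(A) = -451/(-652457) - 1281033/(2*(-1512)) = -451*(-1/652457) - 1281033/(-3024) = 451/652457 - 1281033*(-1/3024) = 451/652457 + 142337/336 = 92868923545/219225552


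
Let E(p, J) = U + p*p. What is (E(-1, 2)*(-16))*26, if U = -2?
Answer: 416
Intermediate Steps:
E(p, J) = -2 + p² (E(p, J) = -2 + p*p = -2 + p²)
(E(-1, 2)*(-16))*26 = ((-2 + (-1)²)*(-16))*26 = ((-2 + 1)*(-16))*26 = -1*(-16)*26 = 16*26 = 416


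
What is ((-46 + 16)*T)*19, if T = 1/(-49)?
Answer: 570/49 ≈ 11.633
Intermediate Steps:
T = -1/49 ≈ -0.020408
((-46 + 16)*T)*19 = ((-46 + 16)*(-1/49))*19 = -30*(-1/49)*19 = (30/49)*19 = 570/49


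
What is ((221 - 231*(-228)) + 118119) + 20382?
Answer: 191390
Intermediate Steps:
((221 - 231*(-228)) + 118119) + 20382 = ((221 + 52668) + 118119) + 20382 = (52889 + 118119) + 20382 = 171008 + 20382 = 191390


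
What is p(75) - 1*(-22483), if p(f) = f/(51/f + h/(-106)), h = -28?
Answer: 9408536/417 ≈ 22562.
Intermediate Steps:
p(f) = f/(14/53 + 51/f) (p(f) = f/(51/f - 28/(-106)) = f/(51/f - 28*(-1/106)) = f/(51/f + 14/53) = f/(14/53 + 51/f))
p(75) - 1*(-22483) = 53*75**2/(2703 + 14*75) - 1*(-22483) = 53*5625/(2703 + 1050) + 22483 = 53*5625/3753 + 22483 = 53*5625*(1/3753) + 22483 = 33125/417 + 22483 = 9408536/417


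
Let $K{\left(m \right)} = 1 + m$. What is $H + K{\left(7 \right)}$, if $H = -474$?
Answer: $-466$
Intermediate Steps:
$H + K{\left(7 \right)} = -474 + \left(1 + 7\right) = -474 + 8 = -466$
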